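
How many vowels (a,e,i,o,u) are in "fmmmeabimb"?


Input: fmmmeabimb
Checking each character:
  'f' at position 0: consonant
  'm' at position 1: consonant
  'm' at position 2: consonant
  'm' at position 3: consonant
  'e' at position 4: vowel (running total: 1)
  'a' at position 5: vowel (running total: 2)
  'b' at position 6: consonant
  'i' at position 7: vowel (running total: 3)
  'm' at position 8: consonant
  'b' at position 9: consonant
Total vowels: 3

3


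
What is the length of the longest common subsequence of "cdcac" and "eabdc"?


LCS of "cdcac" and "eabdc"
DP table:
           e    a    b    d    c
      0    0    0    0    0    0
  c   0    0    0    0    0    1
  d   0    0    0    0    1    1
  c   0    0    0    0    1    2
  a   0    0    1    1    1    2
  c   0    0    1    1    1    2
LCS length = dp[5][5] = 2

2


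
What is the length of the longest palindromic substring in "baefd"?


Input: "baefd"
Checking substrings for palindromes:
  No multi-char palindromic substrings found
Longest palindromic substring: "b" with length 1

1


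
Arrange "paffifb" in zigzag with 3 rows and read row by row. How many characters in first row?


Zigzag "paffifb" into 3 rows:
Placing characters:
  'p' => row 0
  'a' => row 1
  'f' => row 2
  'f' => row 1
  'i' => row 0
  'f' => row 1
  'b' => row 2
Rows:
  Row 0: "pi"
  Row 1: "aff"
  Row 2: "fb"
First row length: 2

2


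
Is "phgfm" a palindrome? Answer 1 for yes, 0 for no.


Input: phgfm
Reversed: mfghp
  Compare pos 0 ('p') with pos 4 ('m'): MISMATCH
  Compare pos 1 ('h') with pos 3 ('f'): MISMATCH
Result: not a palindrome

0


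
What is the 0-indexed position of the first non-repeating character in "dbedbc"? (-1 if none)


Input: dbedbc
Character frequencies:
  'b': 2
  'c': 1
  'd': 2
  'e': 1
Scanning left to right for freq == 1:
  Position 0 ('d'): freq=2, skip
  Position 1 ('b'): freq=2, skip
  Position 2 ('e'): unique! => answer = 2

2


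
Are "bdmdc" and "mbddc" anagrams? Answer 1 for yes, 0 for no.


Strings: "bdmdc", "mbddc"
Sorted first:  bcddm
Sorted second: bcddm
Sorted forms match => anagrams

1


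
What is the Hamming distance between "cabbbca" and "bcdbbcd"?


Comparing "cabbbca" and "bcdbbcd" position by position:
  Position 0: 'c' vs 'b' => differ
  Position 1: 'a' vs 'c' => differ
  Position 2: 'b' vs 'd' => differ
  Position 3: 'b' vs 'b' => same
  Position 4: 'b' vs 'b' => same
  Position 5: 'c' vs 'c' => same
  Position 6: 'a' vs 'd' => differ
Total differences (Hamming distance): 4

4


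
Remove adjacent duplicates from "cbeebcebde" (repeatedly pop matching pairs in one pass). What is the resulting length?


Input: cbeebcebde
Stack-based adjacent duplicate removal:
  Read 'c': push. Stack: c
  Read 'b': push. Stack: cb
  Read 'e': push. Stack: cbe
  Read 'e': matches stack top 'e' => pop. Stack: cb
  Read 'b': matches stack top 'b' => pop. Stack: c
  Read 'c': matches stack top 'c' => pop. Stack: (empty)
  Read 'e': push. Stack: e
  Read 'b': push. Stack: eb
  Read 'd': push. Stack: ebd
  Read 'e': push. Stack: ebde
Final stack: "ebde" (length 4)

4


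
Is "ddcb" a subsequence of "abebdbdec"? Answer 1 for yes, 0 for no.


Check if "ddcb" is a subsequence of "abebdbdec"
Greedy scan:
  Position 0 ('a'): no match needed
  Position 1 ('b'): no match needed
  Position 2 ('e'): no match needed
  Position 3 ('b'): no match needed
  Position 4 ('d'): matches sub[0] = 'd'
  Position 5 ('b'): no match needed
  Position 6 ('d'): matches sub[1] = 'd'
  Position 7 ('e'): no match needed
  Position 8 ('c'): matches sub[2] = 'c'
Only matched 3/4 characters => not a subsequence

0


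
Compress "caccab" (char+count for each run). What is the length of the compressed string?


Input: caccab
Runs:
  'c' x 1 => "c1"
  'a' x 1 => "a1"
  'c' x 2 => "c2"
  'a' x 1 => "a1"
  'b' x 1 => "b1"
Compressed: "c1a1c2a1b1"
Compressed length: 10

10


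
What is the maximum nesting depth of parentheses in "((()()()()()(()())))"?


Input: "((()()()()()(()())))"
Tracking depth:
  Position 0 '(': depth becomes 1
  Position 1 '(': depth becomes 2
  Position 2 '(': depth becomes 3
  Position 3 ')': depth becomes 2
  Position 4 '(': depth becomes 3
  Position 5 ')': depth becomes 2
  Position 6 '(': depth becomes 3
  Position 7 ')': depth becomes 2
  Position 8 '(': depth becomes 3
  Position 9 ')': depth becomes 2
  Position 10 '(': depth becomes 3
  Position 11 ')': depth becomes 2
  Position 12 '(': depth becomes 3
  Position 13 '(': depth becomes 4
  Position 14 ')': depth becomes 3
  Position 15 '(': depth becomes 4
  Position 16 ')': depth becomes 3
  Position 17 ')': depth becomes 2
  Position 18 ')': depth becomes 1
  Position 19 ')': depth becomes 0
Maximum depth reached: 4

4


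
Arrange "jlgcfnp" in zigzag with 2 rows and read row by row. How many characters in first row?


Zigzag "jlgcfnp" into 2 rows:
Placing characters:
  'j' => row 0
  'l' => row 1
  'g' => row 0
  'c' => row 1
  'f' => row 0
  'n' => row 1
  'p' => row 0
Rows:
  Row 0: "jgfp"
  Row 1: "lcn"
First row length: 4

4


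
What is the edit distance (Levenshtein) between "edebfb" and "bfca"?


Computing edit distance: "edebfb" -> "bfca"
DP table:
           b    f    c    a
      0    1    2    3    4
  e   1    1    2    3    4
  d   2    2    2    3    4
  e   3    3    3    3    4
  b   4    3    4    4    4
  f   5    4    3    4    5
  b   6    5    4    4    5
Edit distance = dp[6][4] = 5

5


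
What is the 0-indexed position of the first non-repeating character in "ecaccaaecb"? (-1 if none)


Input: ecaccaaecb
Character frequencies:
  'a': 3
  'b': 1
  'c': 4
  'e': 2
Scanning left to right for freq == 1:
  Position 0 ('e'): freq=2, skip
  Position 1 ('c'): freq=4, skip
  Position 2 ('a'): freq=3, skip
  Position 3 ('c'): freq=4, skip
  Position 4 ('c'): freq=4, skip
  Position 5 ('a'): freq=3, skip
  Position 6 ('a'): freq=3, skip
  Position 7 ('e'): freq=2, skip
  Position 8 ('c'): freq=4, skip
  Position 9 ('b'): unique! => answer = 9

9


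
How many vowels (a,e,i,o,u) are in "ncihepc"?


Input: ncihepc
Checking each character:
  'n' at position 0: consonant
  'c' at position 1: consonant
  'i' at position 2: vowel (running total: 1)
  'h' at position 3: consonant
  'e' at position 4: vowel (running total: 2)
  'p' at position 5: consonant
  'c' at position 6: consonant
Total vowels: 2

2


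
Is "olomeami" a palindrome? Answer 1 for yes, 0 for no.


Input: olomeami
Reversed: imaemolo
  Compare pos 0 ('o') with pos 7 ('i'): MISMATCH
  Compare pos 1 ('l') with pos 6 ('m'): MISMATCH
  Compare pos 2 ('o') with pos 5 ('a'): MISMATCH
  Compare pos 3 ('m') with pos 4 ('e'): MISMATCH
Result: not a palindrome

0


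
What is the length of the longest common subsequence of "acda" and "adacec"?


LCS of "acda" and "adacec"
DP table:
           a    d    a    c    e    c
      0    0    0    0    0    0    0
  a   0    1    1    1    1    1    1
  c   0    1    1    1    2    2    2
  d   0    1    2    2    2    2    2
  a   0    1    2    3    3    3    3
LCS length = dp[4][6] = 3

3


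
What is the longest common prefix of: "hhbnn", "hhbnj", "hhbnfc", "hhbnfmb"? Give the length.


Words: hhbnn, hhbnj, hhbnfc, hhbnfmb
  Position 0: all 'h' => match
  Position 1: all 'h' => match
  Position 2: all 'b' => match
  Position 3: all 'n' => match
  Position 4: ('n', 'j', 'f', 'f') => mismatch, stop
LCP = "hhbn" (length 4)

4


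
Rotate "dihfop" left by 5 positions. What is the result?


Input: "dihfop", rotate left by 5
First 5 characters: "dihfo"
Remaining characters: "p"
Concatenate remaining + first: "p" + "dihfo" = "pdihfo"

pdihfo


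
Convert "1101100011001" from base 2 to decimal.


Input: "1101100011001" in base 2
Positional expansion:
  Digit '1' (value 1) x 2^12 = 4096
  Digit '1' (value 1) x 2^11 = 2048
  Digit '0' (value 0) x 2^10 = 0
  Digit '1' (value 1) x 2^9 = 512
  Digit '1' (value 1) x 2^8 = 256
  Digit '0' (value 0) x 2^7 = 0
  Digit '0' (value 0) x 2^6 = 0
  Digit '0' (value 0) x 2^5 = 0
  Digit '1' (value 1) x 2^4 = 16
  Digit '1' (value 1) x 2^3 = 8
  Digit '0' (value 0) x 2^2 = 0
  Digit '0' (value 0) x 2^1 = 0
  Digit '1' (value 1) x 2^0 = 1
Sum = 6937

6937


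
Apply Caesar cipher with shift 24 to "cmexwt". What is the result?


Caesar cipher: shift "cmexwt" by 24
  'c' (pos 2) + 24 = pos 0 = 'a'
  'm' (pos 12) + 24 = pos 10 = 'k'
  'e' (pos 4) + 24 = pos 2 = 'c'
  'x' (pos 23) + 24 = pos 21 = 'v'
  'w' (pos 22) + 24 = pos 20 = 'u'
  't' (pos 19) + 24 = pos 17 = 'r'
Result: akcvur

akcvur


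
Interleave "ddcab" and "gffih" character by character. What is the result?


Interleaving "ddcab" and "gffih":
  Position 0: 'd' from first, 'g' from second => "dg"
  Position 1: 'd' from first, 'f' from second => "df"
  Position 2: 'c' from first, 'f' from second => "cf"
  Position 3: 'a' from first, 'i' from second => "ai"
  Position 4: 'b' from first, 'h' from second => "bh"
Result: dgdfcfaibh

dgdfcfaibh


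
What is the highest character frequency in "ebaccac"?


Input: ebaccac
Character counts:
  'a': 2
  'b': 1
  'c': 3
  'e': 1
Maximum frequency: 3

3


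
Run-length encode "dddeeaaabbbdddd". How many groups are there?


Input: dddeeaaabbbdddd
Scanning for consecutive runs:
  Group 1: 'd' x 3 (positions 0-2)
  Group 2: 'e' x 2 (positions 3-4)
  Group 3: 'a' x 3 (positions 5-7)
  Group 4: 'b' x 3 (positions 8-10)
  Group 5: 'd' x 4 (positions 11-14)
Total groups: 5

5


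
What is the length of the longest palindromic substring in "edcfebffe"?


Input: "edcfebffe"
Checking substrings for palindromes:
  [6:8] "ff" (len 2) => palindrome
Longest palindromic substring: "ff" with length 2

2


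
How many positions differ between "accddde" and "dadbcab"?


Comparing "accddde" and "dadbcab" position by position:
  Position 0: 'a' vs 'd' => DIFFER
  Position 1: 'c' vs 'a' => DIFFER
  Position 2: 'c' vs 'd' => DIFFER
  Position 3: 'd' vs 'b' => DIFFER
  Position 4: 'd' vs 'c' => DIFFER
  Position 5: 'd' vs 'a' => DIFFER
  Position 6: 'e' vs 'b' => DIFFER
Positions that differ: 7

7


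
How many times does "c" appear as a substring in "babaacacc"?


Searching for "c" in "babaacacc"
Scanning each position:
  Position 0: "b" => no
  Position 1: "a" => no
  Position 2: "b" => no
  Position 3: "a" => no
  Position 4: "a" => no
  Position 5: "c" => MATCH
  Position 6: "a" => no
  Position 7: "c" => MATCH
  Position 8: "c" => MATCH
Total occurrences: 3

3


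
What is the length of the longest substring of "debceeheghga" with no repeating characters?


Input: "debceeheghga"
Sliding window (track last position of each char):
  Position 0 ('d'): window [0,0] length 1 -- new best
  Position 1 ('e'): window [0,1] length 2 -- new best
  Position 2 ('b'): window [0,2] length 3 -- new best
  Position 3 ('c'): window [0,3] length 4 -- new best
  Position 4 ('e'): repeat (last at 1), move window start to 2
  Position 4 ('e'): window [2,4] length 3
  Position 5 ('e'): repeat (last at 4), move window start to 5
  Position 5 ('e'): window [5,5] length 1
  Position 6 ('h'): window [5,6] length 2
  Position 7 ('e'): repeat (last at 5), move window start to 6
  Position 7 ('e'): window [6,7] length 2
  Position 8 ('g'): window [6,8] length 3
  Position 9 ('h'): repeat (last at 6), move window start to 7
  Position 9 ('h'): window [7,9] length 3
  Position 10 ('g'): repeat (last at 8), move window start to 9
  Position 10 ('g'): window [9,10] length 2
  Position 11 ('a'): window [9,11] length 3
Longest substring with no repeats: "debc" with length 4

4


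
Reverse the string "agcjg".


Input: agcjg
Reading characters right to left:
  Position 4: 'g'
  Position 3: 'j'
  Position 2: 'c'
  Position 1: 'g'
  Position 0: 'a'
Reversed: gjcga

gjcga


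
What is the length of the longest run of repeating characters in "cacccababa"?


Input: "cacccababa"
Scanning for longest run:
  Position 1 ('a'): new char, reset run to 1
  Position 2 ('c'): new char, reset run to 1
  Position 3 ('c'): continues run of 'c', length=2
  Position 4 ('c'): continues run of 'c', length=3
  Position 5 ('a'): new char, reset run to 1
  Position 6 ('b'): new char, reset run to 1
  Position 7 ('a'): new char, reset run to 1
  Position 8 ('b'): new char, reset run to 1
  Position 9 ('a'): new char, reset run to 1
Longest run: 'c' with length 3

3


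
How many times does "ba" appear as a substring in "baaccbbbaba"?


Searching for "ba" in "baaccbbbaba"
Scanning each position:
  Position 0: "ba" => MATCH
  Position 1: "aa" => no
  Position 2: "ac" => no
  Position 3: "cc" => no
  Position 4: "cb" => no
  Position 5: "bb" => no
  Position 6: "bb" => no
  Position 7: "ba" => MATCH
  Position 8: "ab" => no
  Position 9: "ba" => MATCH
Total occurrences: 3

3


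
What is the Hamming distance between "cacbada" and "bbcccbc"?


Comparing "cacbada" and "bbcccbc" position by position:
  Position 0: 'c' vs 'b' => differ
  Position 1: 'a' vs 'b' => differ
  Position 2: 'c' vs 'c' => same
  Position 3: 'b' vs 'c' => differ
  Position 4: 'a' vs 'c' => differ
  Position 5: 'd' vs 'b' => differ
  Position 6: 'a' vs 'c' => differ
Total differences (Hamming distance): 6

6


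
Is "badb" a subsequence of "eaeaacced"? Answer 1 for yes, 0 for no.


Check if "badb" is a subsequence of "eaeaacced"
Greedy scan:
  Position 0 ('e'): no match needed
  Position 1 ('a'): no match needed
  Position 2 ('e'): no match needed
  Position 3 ('a'): no match needed
  Position 4 ('a'): no match needed
  Position 5 ('c'): no match needed
  Position 6 ('c'): no match needed
  Position 7 ('e'): no match needed
  Position 8 ('d'): no match needed
Only matched 0/4 characters => not a subsequence

0


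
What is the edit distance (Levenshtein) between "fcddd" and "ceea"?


Computing edit distance: "fcddd" -> "ceea"
DP table:
           c    e    e    a
      0    1    2    3    4
  f   1    1    2    3    4
  c   2    1    2    3    4
  d   3    2    2    3    4
  d   4    3    3    3    4
  d   5    4    4    4    4
Edit distance = dp[5][4] = 4

4


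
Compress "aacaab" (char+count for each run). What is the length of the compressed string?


Input: aacaab
Runs:
  'a' x 2 => "a2"
  'c' x 1 => "c1"
  'a' x 2 => "a2"
  'b' x 1 => "b1"
Compressed: "a2c1a2b1"
Compressed length: 8

8


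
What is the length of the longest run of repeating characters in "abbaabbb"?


Input: "abbaabbb"
Scanning for longest run:
  Position 1 ('b'): new char, reset run to 1
  Position 2 ('b'): continues run of 'b', length=2
  Position 3 ('a'): new char, reset run to 1
  Position 4 ('a'): continues run of 'a', length=2
  Position 5 ('b'): new char, reset run to 1
  Position 6 ('b'): continues run of 'b', length=2
  Position 7 ('b'): continues run of 'b', length=3
Longest run: 'b' with length 3

3


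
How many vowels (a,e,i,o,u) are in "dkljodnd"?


Input: dkljodnd
Checking each character:
  'd' at position 0: consonant
  'k' at position 1: consonant
  'l' at position 2: consonant
  'j' at position 3: consonant
  'o' at position 4: vowel (running total: 1)
  'd' at position 5: consonant
  'n' at position 6: consonant
  'd' at position 7: consonant
Total vowels: 1

1


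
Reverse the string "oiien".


Input: oiien
Reading characters right to left:
  Position 4: 'n'
  Position 3: 'e'
  Position 2: 'i'
  Position 1: 'i'
  Position 0: 'o'
Reversed: neiio

neiio


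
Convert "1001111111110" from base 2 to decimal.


Input: "1001111111110" in base 2
Positional expansion:
  Digit '1' (value 1) x 2^12 = 4096
  Digit '0' (value 0) x 2^11 = 0
  Digit '0' (value 0) x 2^10 = 0
  Digit '1' (value 1) x 2^9 = 512
  Digit '1' (value 1) x 2^8 = 256
  Digit '1' (value 1) x 2^7 = 128
  Digit '1' (value 1) x 2^6 = 64
  Digit '1' (value 1) x 2^5 = 32
  Digit '1' (value 1) x 2^4 = 16
  Digit '1' (value 1) x 2^3 = 8
  Digit '1' (value 1) x 2^2 = 4
  Digit '1' (value 1) x 2^1 = 2
  Digit '0' (value 0) x 2^0 = 0
Sum = 5118

5118


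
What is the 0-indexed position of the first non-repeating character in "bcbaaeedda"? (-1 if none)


Input: bcbaaeedda
Character frequencies:
  'a': 3
  'b': 2
  'c': 1
  'd': 2
  'e': 2
Scanning left to right for freq == 1:
  Position 0 ('b'): freq=2, skip
  Position 1 ('c'): unique! => answer = 1

1


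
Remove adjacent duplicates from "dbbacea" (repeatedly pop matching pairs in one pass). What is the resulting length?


Input: dbbacea
Stack-based adjacent duplicate removal:
  Read 'd': push. Stack: d
  Read 'b': push. Stack: db
  Read 'b': matches stack top 'b' => pop. Stack: d
  Read 'a': push. Stack: da
  Read 'c': push. Stack: dac
  Read 'e': push. Stack: dace
  Read 'a': push. Stack: dacea
Final stack: "dacea" (length 5)

5


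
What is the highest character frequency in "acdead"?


Input: acdead
Character counts:
  'a': 2
  'c': 1
  'd': 2
  'e': 1
Maximum frequency: 2

2


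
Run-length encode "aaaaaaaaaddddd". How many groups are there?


Input: aaaaaaaaaddddd
Scanning for consecutive runs:
  Group 1: 'a' x 9 (positions 0-8)
  Group 2: 'd' x 5 (positions 9-13)
Total groups: 2

2


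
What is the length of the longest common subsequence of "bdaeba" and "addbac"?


LCS of "bdaeba" and "addbac"
DP table:
           a    d    d    b    a    c
      0    0    0    0    0    0    0
  b   0    0    0    0    1    1    1
  d   0    0    1    1    1    1    1
  a   0    1    1    1    1    2    2
  e   0    1    1    1    1    2    2
  b   0    1    1    1    2    2    2
  a   0    1    1    1    2    3    3
LCS length = dp[6][6] = 3

3


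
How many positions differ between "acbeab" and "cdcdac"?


Comparing "acbeab" and "cdcdac" position by position:
  Position 0: 'a' vs 'c' => DIFFER
  Position 1: 'c' vs 'd' => DIFFER
  Position 2: 'b' vs 'c' => DIFFER
  Position 3: 'e' vs 'd' => DIFFER
  Position 4: 'a' vs 'a' => same
  Position 5: 'b' vs 'c' => DIFFER
Positions that differ: 5

5


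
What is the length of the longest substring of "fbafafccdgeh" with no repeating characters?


Input: "fbafafccdgeh"
Sliding window (track last position of each char):
  Position 0 ('f'): window [0,0] length 1 -- new best
  Position 1 ('b'): window [0,1] length 2 -- new best
  Position 2 ('a'): window [0,2] length 3 -- new best
  Position 3 ('f'): repeat (last at 0), move window start to 1
  Position 3 ('f'): window [1,3] length 3
  Position 4 ('a'): repeat (last at 2), move window start to 3
  Position 4 ('a'): window [3,4] length 2
  Position 5 ('f'): repeat (last at 3), move window start to 4
  Position 5 ('f'): window [4,5] length 2
  Position 6 ('c'): window [4,6] length 3
  Position 7 ('c'): repeat (last at 6), move window start to 7
  Position 7 ('c'): window [7,7] length 1
  Position 8 ('d'): window [7,8] length 2
  Position 9 ('g'): window [7,9] length 3
  Position 10 ('e'): window [7,10] length 4 -- new best
  Position 11 ('h'): window [7,11] length 5 -- new best
Longest substring with no repeats: "cdgeh" with length 5

5


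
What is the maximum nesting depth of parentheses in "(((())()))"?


Input: "(((())()))"
Tracking depth:
  Position 0 '(': depth becomes 1
  Position 1 '(': depth becomes 2
  Position 2 '(': depth becomes 3
  Position 3 '(': depth becomes 4
  Position 4 ')': depth becomes 3
  Position 5 ')': depth becomes 2
  Position 6 '(': depth becomes 3
  Position 7 ')': depth becomes 2
  Position 8 ')': depth becomes 1
  Position 9 ')': depth becomes 0
Maximum depth reached: 4

4


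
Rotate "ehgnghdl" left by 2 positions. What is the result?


Input: "ehgnghdl", rotate left by 2
First 2 characters: "eh"
Remaining characters: "gnghdl"
Concatenate remaining + first: "gnghdl" + "eh" = "gnghdleh"

gnghdleh


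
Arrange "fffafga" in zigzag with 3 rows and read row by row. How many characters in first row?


Zigzag "fffafga" into 3 rows:
Placing characters:
  'f' => row 0
  'f' => row 1
  'f' => row 2
  'a' => row 1
  'f' => row 0
  'g' => row 1
  'a' => row 2
Rows:
  Row 0: "ff"
  Row 1: "fag"
  Row 2: "fa"
First row length: 2

2


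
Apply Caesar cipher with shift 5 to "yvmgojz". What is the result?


Caesar cipher: shift "yvmgojz" by 5
  'y' (pos 24) + 5 = pos 3 = 'd'
  'v' (pos 21) + 5 = pos 0 = 'a'
  'm' (pos 12) + 5 = pos 17 = 'r'
  'g' (pos 6) + 5 = pos 11 = 'l'
  'o' (pos 14) + 5 = pos 19 = 't'
  'j' (pos 9) + 5 = pos 14 = 'o'
  'z' (pos 25) + 5 = pos 4 = 'e'
Result: darltoe

darltoe


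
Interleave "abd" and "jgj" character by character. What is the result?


Interleaving "abd" and "jgj":
  Position 0: 'a' from first, 'j' from second => "aj"
  Position 1: 'b' from first, 'g' from second => "bg"
  Position 2: 'd' from first, 'j' from second => "dj"
Result: ajbgdj

ajbgdj


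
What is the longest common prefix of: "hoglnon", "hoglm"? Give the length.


Words: hoglnon, hoglm
  Position 0: all 'h' => match
  Position 1: all 'o' => match
  Position 2: all 'g' => match
  Position 3: all 'l' => match
  Position 4: ('n', 'm') => mismatch, stop
LCP = "hogl" (length 4)

4


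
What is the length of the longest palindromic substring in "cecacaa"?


Input: "cecacaa"
Checking substrings for palindromes:
  [0:3] "cec" (len 3) => palindrome
  [2:5] "cac" (len 3) => palindrome
  [3:6] "aca" (len 3) => palindrome
  [5:7] "aa" (len 2) => palindrome
Longest palindromic substring: "cec" with length 3

3


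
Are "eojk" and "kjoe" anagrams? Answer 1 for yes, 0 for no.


Strings: "eojk", "kjoe"
Sorted first:  ejko
Sorted second: ejko
Sorted forms match => anagrams

1


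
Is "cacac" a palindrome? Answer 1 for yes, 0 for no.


Input: cacac
Reversed: cacac
  Compare pos 0 ('c') with pos 4 ('c'): match
  Compare pos 1 ('a') with pos 3 ('a'): match
Result: palindrome

1


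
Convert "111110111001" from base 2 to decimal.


Input: "111110111001" in base 2
Positional expansion:
  Digit '1' (value 1) x 2^11 = 2048
  Digit '1' (value 1) x 2^10 = 1024
  Digit '1' (value 1) x 2^9 = 512
  Digit '1' (value 1) x 2^8 = 256
  Digit '1' (value 1) x 2^7 = 128
  Digit '0' (value 0) x 2^6 = 0
  Digit '1' (value 1) x 2^5 = 32
  Digit '1' (value 1) x 2^4 = 16
  Digit '1' (value 1) x 2^3 = 8
  Digit '0' (value 0) x 2^2 = 0
  Digit '0' (value 0) x 2^1 = 0
  Digit '1' (value 1) x 2^0 = 1
Sum = 4025

4025


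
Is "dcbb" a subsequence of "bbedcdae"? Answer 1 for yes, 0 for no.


Check if "dcbb" is a subsequence of "bbedcdae"
Greedy scan:
  Position 0 ('b'): no match needed
  Position 1 ('b'): no match needed
  Position 2 ('e'): no match needed
  Position 3 ('d'): matches sub[0] = 'd'
  Position 4 ('c'): matches sub[1] = 'c'
  Position 5 ('d'): no match needed
  Position 6 ('a'): no match needed
  Position 7 ('e'): no match needed
Only matched 2/4 characters => not a subsequence

0


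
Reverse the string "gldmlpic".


Input: gldmlpic
Reading characters right to left:
  Position 7: 'c'
  Position 6: 'i'
  Position 5: 'p'
  Position 4: 'l'
  Position 3: 'm'
  Position 2: 'd'
  Position 1: 'l'
  Position 0: 'g'
Reversed: ciplmdlg

ciplmdlg


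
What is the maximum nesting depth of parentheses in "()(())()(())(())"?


Input: "()(())()(())(())"
Tracking depth:
  Position 0 '(': depth becomes 1
  Position 1 ')': depth becomes 0
  Position 2 '(': depth becomes 1
  Position 3 '(': depth becomes 2
  Position 4 ')': depth becomes 1
  Position 5 ')': depth becomes 0
  Position 6 '(': depth becomes 1
  Position 7 ')': depth becomes 0
  Position 8 '(': depth becomes 1
  Position 9 '(': depth becomes 2
  Position 10 ')': depth becomes 1
  Position 11 ')': depth becomes 0
  Position 12 '(': depth becomes 1
  Position 13 '(': depth becomes 2
  Position 14 ')': depth becomes 1
  Position 15 ')': depth becomes 0
Maximum depth reached: 2

2


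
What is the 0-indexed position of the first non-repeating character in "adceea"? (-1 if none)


Input: adceea
Character frequencies:
  'a': 2
  'c': 1
  'd': 1
  'e': 2
Scanning left to right for freq == 1:
  Position 0 ('a'): freq=2, skip
  Position 1 ('d'): unique! => answer = 1

1


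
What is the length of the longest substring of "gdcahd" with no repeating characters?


Input: "gdcahd"
Sliding window (track last position of each char):
  Position 0 ('g'): window [0,0] length 1 -- new best
  Position 1 ('d'): window [0,1] length 2 -- new best
  Position 2 ('c'): window [0,2] length 3 -- new best
  Position 3 ('a'): window [0,3] length 4 -- new best
  Position 4 ('h'): window [0,4] length 5 -- new best
  Position 5 ('d'): repeat (last at 1), move window start to 2
  Position 5 ('d'): window [2,5] length 4
Longest substring with no repeats: "gdcah" with length 5

5


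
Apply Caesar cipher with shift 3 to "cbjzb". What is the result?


Caesar cipher: shift "cbjzb" by 3
  'c' (pos 2) + 3 = pos 5 = 'f'
  'b' (pos 1) + 3 = pos 4 = 'e'
  'j' (pos 9) + 3 = pos 12 = 'm'
  'z' (pos 25) + 3 = pos 2 = 'c'
  'b' (pos 1) + 3 = pos 4 = 'e'
Result: femce

femce


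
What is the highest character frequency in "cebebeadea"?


Input: cebebeadea
Character counts:
  'a': 2
  'b': 2
  'c': 1
  'd': 1
  'e': 4
Maximum frequency: 4

4


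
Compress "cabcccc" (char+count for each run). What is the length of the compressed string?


Input: cabcccc
Runs:
  'c' x 1 => "c1"
  'a' x 1 => "a1"
  'b' x 1 => "b1"
  'c' x 4 => "c4"
Compressed: "c1a1b1c4"
Compressed length: 8

8


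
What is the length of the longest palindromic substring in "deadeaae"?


Input: "deadeaae"
Checking substrings for palindromes:
  [4:8] "eaae" (len 4) => palindrome
  [5:7] "aa" (len 2) => palindrome
Longest palindromic substring: "eaae" with length 4

4


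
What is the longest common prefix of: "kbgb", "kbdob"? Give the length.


Words: kbgb, kbdob
  Position 0: all 'k' => match
  Position 1: all 'b' => match
  Position 2: ('g', 'd') => mismatch, stop
LCP = "kb" (length 2)

2


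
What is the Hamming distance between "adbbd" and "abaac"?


Comparing "adbbd" and "abaac" position by position:
  Position 0: 'a' vs 'a' => same
  Position 1: 'd' vs 'b' => differ
  Position 2: 'b' vs 'a' => differ
  Position 3: 'b' vs 'a' => differ
  Position 4: 'd' vs 'c' => differ
Total differences (Hamming distance): 4

4


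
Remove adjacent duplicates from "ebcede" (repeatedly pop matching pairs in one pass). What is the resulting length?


Input: ebcede
Stack-based adjacent duplicate removal:
  Read 'e': push. Stack: e
  Read 'b': push. Stack: eb
  Read 'c': push. Stack: ebc
  Read 'e': push. Stack: ebce
  Read 'd': push. Stack: ebced
  Read 'e': push. Stack: ebcede
Final stack: "ebcede" (length 6)

6


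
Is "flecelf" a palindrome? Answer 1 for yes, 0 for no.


Input: flecelf
Reversed: flecelf
  Compare pos 0 ('f') with pos 6 ('f'): match
  Compare pos 1 ('l') with pos 5 ('l'): match
  Compare pos 2 ('e') with pos 4 ('e'): match
Result: palindrome

1


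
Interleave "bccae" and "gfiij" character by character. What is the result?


Interleaving "bccae" and "gfiij":
  Position 0: 'b' from first, 'g' from second => "bg"
  Position 1: 'c' from first, 'f' from second => "cf"
  Position 2: 'c' from first, 'i' from second => "ci"
  Position 3: 'a' from first, 'i' from second => "ai"
  Position 4: 'e' from first, 'j' from second => "ej"
Result: bgcfciaiej

bgcfciaiej


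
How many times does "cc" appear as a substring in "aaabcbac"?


Searching for "cc" in "aaabcbac"
Scanning each position:
  Position 0: "aa" => no
  Position 1: "aa" => no
  Position 2: "ab" => no
  Position 3: "bc" => no
  Position 4: "cb" => no
  Position 5: "ba" => no
  Position 6: "ac" => no
Total occurrences: 0

0


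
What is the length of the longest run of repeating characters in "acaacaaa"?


Input: "acaacaaa"
Scanning for longest run:
  Position 1 ('c'): new char, reset run to 1
  Position 2 ('a'): new char, reset run to 1
  Position 3 ('a'): continues run of 'a', length=2
  Position 4 ('c'): new char, reset run to 1
  Position 5 ('a'): new char, reset run to 1
  Position 6 ('a'): continues run of 'a', length=2
  Position 7 ('a'): continues run of 'a', length=3
Longest run: 'a' with length 3

3


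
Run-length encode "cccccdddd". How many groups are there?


Input: cccccdddd
Scanning for consecutive runs:
  Group 1: 'c' x 5 (positions 0-4)
  Group 2: 'd' x 4 (positions 5-8)
Total groups: 2

2


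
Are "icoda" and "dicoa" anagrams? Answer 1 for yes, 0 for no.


Strings: "icoda", "dicoa"
Sorted first:  acdio
Sorted second: acdio
Sorted forms match => anagrams

1


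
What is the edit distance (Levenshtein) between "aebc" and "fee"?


Computing edit distance: "aebc" -> "fee"
DP table:
           f    e    e
      0    1    2    3
  a   1    1    2    3
  e   2    2    1    2
  b   3    3    2    2
  c   4    4    3    3
Edit distance = dp[4][3] = 3

3


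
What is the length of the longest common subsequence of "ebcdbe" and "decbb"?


LCS of "ebcdbe" and "decbb"
DP table:
           d    e    c    b    b
      0    0    0    0    0    0
  e   0    0    1    1    1    1
  b   0    0    1    1    2    2
  c   0    0    1    2    2    2
  d   0    1    1    2    2    2
  b   0    1    1    2    3    3
  e   0    1    2    2    3    3
LCS length = dp[6][5] = 3

3


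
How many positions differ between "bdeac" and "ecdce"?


Comparing "bdeac" and "ecdce" position by position:
  Position 0: 'b' vs 'e' => DIFFER
  Position 1: 'd' vs 'c' => DIFFER
  Position 2: 'e' vs 'd' => DIFFER
  Position 3: 'a' vs 'c' => DIFFER
  Position 4: 'c' vs 'e' => DIFFER
Positions that differ: 5

5


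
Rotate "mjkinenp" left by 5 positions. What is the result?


Input: "mjkinenp", rotate left by 5
First 5 characters: "mjkin"
Remaining characters: "enp"
Concatenate remaining + first: "enp" + "mjkin" = "enpmjkin"

enpmjkin


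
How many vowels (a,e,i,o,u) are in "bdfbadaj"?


Input: bdfbadaj
Checking each character:
  'b' at position 0: consonant
  'd' at position 1: consonant
  'f' at position 2: consonant
  'b' at position 3: consonant
  'a' at position 4: vowel (running total: 1)
  'd' at position 5: consonant
  'a' at position 6: vowel (running total: 2)
  'j' at position 7: consonant
Total vowels: 2

2


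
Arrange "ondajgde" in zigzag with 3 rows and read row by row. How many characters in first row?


Zigzag "ondajgde" into 3 rows:
Placing characters:
  'o' => row 0
  'n' => row 1
  'd' => row 2
  'a' => row 1
  'j' => row 0
  'g' => row 1
  'd' => row 2
  'e' => row 1
Rows:
  Row 0: "oj"
  Row 1: "nage"
  Row 2: "dd"
First row length: 2

2


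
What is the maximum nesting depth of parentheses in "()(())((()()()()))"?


Input: "()(())((()()()()))"
Tracking depth:
  Position 0 '(': depth becomes 1
  Position 1 ')': depth becomes 0
  Position 2 '(': depth becomes 1
  Position 3 '(': depth becomes 2
  Position 4 ')': depth becomes 1
  Position 5 ')': depth becomes 0
  Position 6 '(': depth becomes 1
  Position 7 '(': depth becomes 2
  Position 8 '(': depth becomes 3
  Position 9 ')': depth becomes 2
  Position 10 '(': depth becomes 3
  Position 11 ')': depth becomes 2
  Position 12 '(': depth becomes 3
  Position 13 ')': depth becomes 2
  Position 14 '(': depth becomes 3
  Position 15 ')': depth becomes 2
  Position 16 ')': depth becomes 1
  Position 17 ')': depth becomes 0
Maximum depth reached: 3

3


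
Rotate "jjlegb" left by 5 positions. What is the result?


Input: "jjlegb", rotate left by 5
First 5 characters: "jjleg"
Remaining characters: "b"
Concatenate remaining + first: "b" + "jjleg" = "bjjleg"

bjjleg


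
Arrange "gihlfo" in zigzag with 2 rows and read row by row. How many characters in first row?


Zigzag "gihlfo" into 2 rows:
Placing characters:
  'g' => row 0
  'i' => row 1
  'h' => row 0
  'l' => row 1
  'f' => row 0
  'o' => row 1
Rows:
  Row 0: "ghf"
  Row 1: "ilo"
First row length: 3

3


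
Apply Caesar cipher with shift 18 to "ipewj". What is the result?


Caesar cipher: shift "ipewj" by 18
  'i' (pos 8) + 18 = pos 0 = 'a'
  'p' (pos 15) + 18 = pos 7 = 'h'
  'e' (pos 4) + 18 = pos 22 = 'w'
  'w' (pos 22) + 18 = pos 14 = 'o'
  'j' (pos 9) + 18 = pos 1 = 'b'
Result: ahwob

ahwob


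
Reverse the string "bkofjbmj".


Input: bkofjbmj
Reading characters right to left:
  Position 7: 'j'
  Position 6: 'm'
  Position 5: 'b'
  Position 4: 'j'
  Position 3: 'f'
  Position 2: 'o'
  Position 1: 'k'
  Position 0: 'b'
Reversed: jmbjfokb

jmbjfokb


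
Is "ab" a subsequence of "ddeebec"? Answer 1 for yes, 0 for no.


Check if "ab" is a subsequence of "ddeebec"
Greedy scan:
  Position 0 ('d'): no match needed
  Position 1 ('d'): no match needed
  Position 2 ('e'): no match needed
  Position 3 ('e'): no match needed
  Position 4 ('b'): no match needed
  Position 5 ('e'): no match needed
  Position 6 ('c'): no match needed
Only matched 0/2 characters => not a subsequence

0


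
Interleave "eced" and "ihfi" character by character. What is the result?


Interleaving "eced" and "ihfi":
  Position 0: 'e' from first, 'i' from second => "ei"
  Position 1: 'c' from first, 'h' from second => "ch"
  Position 2: 'e' from first, 'f' from second => "ef"
  Position 3: 'd' from first, 'i' from second => "di"
Result: eichefdi

eichefdi


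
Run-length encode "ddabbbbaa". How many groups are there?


Input: ddabbbbaa
Scanning for consecutive runs:
  Group 1: 'd' x 2 (positions 0-1)
  Group 2: 'a' x 1 (positions 2-2)
  Group 3: 'b' x 4 (positions 3-6)
  Group 4: 'a' x 2 (positions 7-8)
Total groups: 4

4


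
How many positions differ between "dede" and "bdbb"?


Comparing "dede" and "bdbb" position by position:
  Position 0: 'd' vs 'b' => DIFFER
  Position 1: 'e' vs 'd' => DIFFER
  Position 2: 'd' vs 'b' => DIFFER
  Position 3: 'e' vs 'b' => DIFFER
Positions that differ: 4

4


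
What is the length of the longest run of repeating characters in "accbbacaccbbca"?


Input: "accbbacaccbbca"
Scanning for longest run:
  Position 1 ('c'): new char, reset run to 1
  Position 2 ('c'): continues run of 'c', length=2
  Position 3 ('b'): new char, reset run to 1
  Position 4 ('b'): continues run of 'b', length=2
  Position 5 ('a'): new char, reset run to 1
  Position 6 ('c'): new char, reset run to 1
  Position 7 ('a'): new char, reset run to 1
  Position 8 ('c'): new char, reset run to 1
  Position 9 ('c'): continues run of 'c', length=2
  Position 10 ('b'): new char, reset run to 1
  Position 11 ('b'): continues run of 'b', length=2
  Position 12 ('c'): new char, reset run to 1
  Position 13 ('a'): new char, reset run to 1
Longest run: 'c' with length 2

2


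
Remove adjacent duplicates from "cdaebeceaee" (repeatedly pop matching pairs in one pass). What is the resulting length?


Input: cdaebeceaee
Stack-based adjacent duplicate removal:
  Read 'c': push. Stack: c
  Read 'd': push. Stack: cd
  Read 'a': push. Stack: cda
  Read 'e': push. Stack: cdae
  Read 'b': push. Stack: cdaeb
  Read 'e': push. Stack: cdaebe
  Read 'c': push. Stack: cdaebec
  Read 'e': push. Stack: cdaebece
  Read 'a': push. Stack: cdaebecea
  Read 'e': push. Stack: cdaebeceae
  Read 'e': matches stack top 'e' => pop. Stack: cdaebecea
Final stack: "cdaebecea" (length 9)

9


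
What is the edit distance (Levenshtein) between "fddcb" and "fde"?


Computing edit distance: "fddcb" -> "fde"
DP table:
           f    d    e
      0    1    2    3
  f   1    0    1    2
  d   2    1    0    1
  d   3    2    1    1
  c   4    3    2    2
  b   5    4    3    3
Edit distance = dp[5][3] = 3

3


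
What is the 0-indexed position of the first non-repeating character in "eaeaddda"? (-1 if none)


Input: eaeaddda
Character frequencies:
  'a': 3
  'd': 3
  'e': 2
Scanning left to right for freq == 1:
  Position 0 ('e'): freq=2, skip
  Position 1 ('a'): freq=3, skip
  Position 2 ('e'): freq=2, skip
  Position 3 ('a'): freq=3, skip
  Position 4 ('d'): freq=3, skip
  Position 5 ('d'): freq=3, skip
  Position 6 ('d'): freq=3, skip
  Position 7 ('a'): freq=3, skip
  No unique character found => answer = -1

-1


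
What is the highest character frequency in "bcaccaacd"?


Input: bcaccaacd
Character counts:
  'a': 3
  'b': 1
  'c': 4
  'd': 1
Maximum frequency: 4

4


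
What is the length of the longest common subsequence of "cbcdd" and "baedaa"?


LCS of "cbcdd" and "baedaa"
DP table:
           b    a    e    d    a    a
      0    0    0    0    0    0    0
  c   0    0    0    0    0    0    0
  b   0    1    1    1    1    1    1
  c   0    1    1    1    1    1    1
  d   0    1    1    1    2    2    2
  d   0    1    1    1    2    2    2
LCS length = dp[5][6] = 2

2


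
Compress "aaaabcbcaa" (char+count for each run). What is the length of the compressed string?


Input: aaaabcbcaa
Runs:
  'a' x 4 => "a4"
  'b' x 1 => "b1"
  'c' x 1 => "c1"
  'b' x 1 => "b1"
  'c' x 1 => "c1"
  'a' x 2 => "a2"
Compressed: "a4b1c1b1c1a2"
Compressed length: 12

12


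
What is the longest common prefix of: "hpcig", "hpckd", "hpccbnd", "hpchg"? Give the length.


Words: hpcig, hpckd, hpccbnd, hpchg
  Position 0: all 'h' => match
  Position 1: all 'p' => match
  Position 2: all 'c' => match
  Position 3: ('i', 'k', 'c', 'h') => mismatch, stop
LCP = "hpc" (length 3)

3


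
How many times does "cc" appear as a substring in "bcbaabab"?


Searching for "cc" in "bcbaabab"
Scanning each position:
  Position 0: "bc" => no
  Position 1: "cb" => no
  Position 2: "ba" => no
  Position 3: "aa" => no
  Position 4: "ab" => no
  Position 5: "ba" => no
  Position 6: "ab" => no
Total occurrences: 0

0


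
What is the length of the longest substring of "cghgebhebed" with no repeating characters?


Input: "cghgebhebed"
Sliding window (track last position of each char):
  Position 0 ('c'): window [0,0] length 1 -- new best
  Position 1 ('g'): window [0,1] length 2 -- new best
  Position 2 ('h'): window [0,2] length 3 -- new best
  Position 3 ('g'): repeat (last at 1), move window start to 2
  Position 3 ('g'): window [2,3] length 2
  Position 4 ('e'): window [2,4] length 3
  Position 5 ('b'): window [2,5] length 4 -- new best
  Position 6 ('h'): repeat (last at 2), move window start to 3
  Position 6 ('h'): window [3,6] length 4
  Position 7 ('e'): repeat (last at 4), move window start to 5
  Position 7 ('e'): window [5,7] length 3
  Position 8 ('b'): repeat (last at 5), move window start to 6
  Position 8 ('b'): window [6,8] length 3
  Position 9 ('e'): repeat (last at 7), move window start to 8
  Position 9 ('e'): window [8,9] length 2
  Position 10 ('d'): window [8,10] length 3
Longest substring with no repeats: "hgeb" with length 4

4


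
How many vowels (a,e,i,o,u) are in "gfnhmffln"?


Input: gfnhmffln
Checking each character:
  'g' at position 0: consonant
  'f' at position 1: consonant
  'n' at position 2: consonant
  'h' at position 3: consonant
  'm' at position 4: consonant
  'f' at position 5: consonant
  'f' at position 6: consonant
  'l' at position 7: consonant
  'n' at position 8: consonant
Total vowels: 0

0


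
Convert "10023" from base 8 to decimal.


Input: "10023" in base 8
Positional expansion:
  Digit '1' (value 1) x 8^4 = 4096
  Digit '0' (value 0) x 8^3 = 0
  Digit '0' (value 0) x 8^2 = 0
  Digit '2' (value 2) x 8^1 = 16
  Digit '3' (value 3) x 8^0 = 3
Sum = 4115

4115


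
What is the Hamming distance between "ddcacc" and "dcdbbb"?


Comparing "ddcacc" and "dcdbbb" position by position:
  Position 0: 'd' vs 'd' => same
  Position 1: 'd' vs 'c' => differ
  Position 2: 'c' vs 'd' => differ
  Position 3: 'a' vs 'b' => differ
  Position 4: 'c' vs 'b' => differ
  Position 5: 'c' vs 'b' => differ
Total differences (Hamming distance): 5

5


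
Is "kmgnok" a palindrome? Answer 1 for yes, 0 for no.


Input: kmgnok
Reversed: kongmk
  Compare pos 0 ('k') with pos 5 ('k'): match
  Compare pos 1 ('m') with pos 4 ('o'): MISMATCH
  Compare pos 2 ('g') with pos 3 ('n'): MISMATCH
Result: not a palindrome

0


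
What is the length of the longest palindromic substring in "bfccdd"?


Input: "bfccdd"
Checking substrings for palindromes:
  [2:4] "cc" (len 2) => palindrome
  [4:6] "dd" (len 2) => palindrome
Longest palindromic substring: "cc" with length 2

2
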